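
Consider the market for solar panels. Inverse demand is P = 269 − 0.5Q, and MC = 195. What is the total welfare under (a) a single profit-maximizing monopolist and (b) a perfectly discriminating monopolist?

Monopoly: TS = 4107; Perfect PD: TS = 5476

Monopoly sets MR = MC: 269 − Q = 195 ⇒ Q = 74, P = 269 − 0.5·74 = 232.
CS = ½·(269 − 232)·74 = 1369; PS = (232 − 195)·74 = 2738; TS = 4107.
A perfectly discriminating monopolist sells every unit with P(Q) ≥ MC(Q), so output equals the competitive quantity Q = 148. Each buyer pays their reservation price, so CS = 0 and the firm captures all surplus.
TS = 5476 (equal to competitive TS).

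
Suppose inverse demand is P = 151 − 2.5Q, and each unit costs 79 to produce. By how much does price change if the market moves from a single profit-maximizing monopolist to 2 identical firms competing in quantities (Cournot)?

Monopoly sets MR = MC: 151 − 5Q = 79 ⇒ Q = 14.4, P = 151 − 2.5·14.4 = 115.
In a 2-firm Cournot equilibrium, symmetry and the first-order condition give q = (151 − 79)/(7.5) = 9.6. So Q = 19.2 and P = 103.
Change in price: 103 − 115 = −12.

P falls by 12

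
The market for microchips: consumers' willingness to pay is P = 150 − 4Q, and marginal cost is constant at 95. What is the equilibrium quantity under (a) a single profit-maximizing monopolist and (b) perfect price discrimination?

Monopoly: Q = 6.875; Perfect PD: Q = 13.75

A monopolist chooses Q where MR = MC. MR = 150 − 8Q; setting this equal to 95 gives Q = 6.875 and P = 122.5.
Under first-degree price discrimination the firm charges each unit its demand price and produces up to where P = MC, i.e. Q = 13.75. Consumer surplus is zero; producer surplus equals total surplus.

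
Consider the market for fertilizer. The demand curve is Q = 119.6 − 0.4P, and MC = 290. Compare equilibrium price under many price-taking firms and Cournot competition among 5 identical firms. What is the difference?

Inverting demand: P = 299 − 2.5Q.
Competitive firms price at marginal cost: P = 290, giving Q = 3.6.
In a 5-firm Cournot equilibrium, symmetry and the first-order condition give q = (299 − 290)/(15) = 0.6. So Q = 3 and P = 291.5.
Change in equilibrium price: 291.5 − 290 = 1.5.

P rises by 1.5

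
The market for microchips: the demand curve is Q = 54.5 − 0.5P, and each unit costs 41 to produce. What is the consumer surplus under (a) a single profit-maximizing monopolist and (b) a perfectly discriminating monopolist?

Inverting demand: P = 109 − 2Q.
Monopoly sets MR = MC: 109 − 4Q = 41 ⇒ Q = 17, P = 109 − 2·17 = 75.
CS = ½·(109 − 75)·17 = 289.
Under first-degree price discrimination the firm charges each unit its demand price and produces up to where P = MC, i.e. Q = 34. Consumer surplus is zero; producer surplus equals total surplus.
CS = 0.

Monopoly: CS = 289; Perfect PD: CS = 0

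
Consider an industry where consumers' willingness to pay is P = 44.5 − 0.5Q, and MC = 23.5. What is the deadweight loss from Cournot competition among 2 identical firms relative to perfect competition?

Under competition P = MC = 23.5, so Q = (44.5 − 23.5)/0.5 = 42.
Cournot with 2 identical firms: the symmetric best-response condition is 44.5 − 1.5q = 23.5. Each firm produces q = 14, total output Q = 28, price P = 30.5.
DWL is the triangle between Q = 28 and Q = 42: ½·(42 − 28)·(30.5 − 23.5) = 49.

DWL = 49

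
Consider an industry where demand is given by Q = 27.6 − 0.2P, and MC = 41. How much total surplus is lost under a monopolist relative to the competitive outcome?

Inverting demand: P = 138 − 5Q.
Perfect competition: P = MC = 41, so 138 − 5Q = 41 and Q = 19.4.
A monopolist chooses Q where MR = MC. MR = 138 − 10Q; setting this equal to 41 gives Q = 9.7 and P = 89.5.
DWL is the triangle between Q = 9.7 and Q = 19.4: ½·(19.4 − 9.7)·(89.5 − 41) = 235.225.

DWL = 235.225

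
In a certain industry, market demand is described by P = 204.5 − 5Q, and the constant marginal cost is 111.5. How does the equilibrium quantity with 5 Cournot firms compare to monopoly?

Cournot: Q = 15.5; Monopoly: Q = 9.3

In a 5-firm Cournot equilibrium, symmetry and the first-order condition give q = (204.5 − 111.5)/(30) = 3.1. So Q = 15.5 and P = 127.
A monopolist chooses Q where MR = MC. MR = 204.5 − 10Q; setting this equal to 111.5 gives Q = 9.3 and P = 158.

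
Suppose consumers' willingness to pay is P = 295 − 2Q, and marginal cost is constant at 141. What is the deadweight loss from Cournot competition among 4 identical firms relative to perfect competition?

Under competition P = MC = 141, so Q = (295 − 141)/2 = 77.
With 4 symmetric Cournot firms, each firm's FOC gives 295 − 10q = 141, so q = 15.4, Q = 4·15.4 = 61.6, and P = 171.8.
DWL is the triangle between Q = 61.6 and Q = 77: ½·(77 − 61.6)·(171.8 − 141) = 237.16.

DWL = 237.16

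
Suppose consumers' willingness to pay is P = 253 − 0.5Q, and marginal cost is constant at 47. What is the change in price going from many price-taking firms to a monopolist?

P rises by 103

Competitive firms price at marginal cost: P = 47, giving Q = 412.
A monopolist chooses Q where MR = MC. MR = 253 − Q; setting this equal to 47 gives Q = 206 and P = 150.
Change in price: 150 − 47 = 103.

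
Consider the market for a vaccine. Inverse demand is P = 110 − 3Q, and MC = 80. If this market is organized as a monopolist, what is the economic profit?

A monopolist chooses Q where MR = MC. MR = 110 − 6Q; setting this equal to 80 gives Q = 5 and P = 95.
Profit = (95 − 80)·5 = 75.

Profit = 75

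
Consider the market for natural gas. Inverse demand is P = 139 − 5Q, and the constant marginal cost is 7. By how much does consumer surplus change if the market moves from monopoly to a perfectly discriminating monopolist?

Monopoly sets MR = MC: 139 − 10Q = 7 ⇒ Q = 13.2, P = 139 − 5·13.2 = 73.
CS = ½·(139 − 73)·13.2 = 435.6.
A perfectly discriminating monopolist sells every unit with P(Q) ≥ MC(Q), so output equals the competitive quantity Q = 26.4. Each buyer pays their reservation price, so CS = 0 and the firm captures all surplus.
CS = 0.
Change in consumer surplus: 0 − 435.6 = −435.6.

Consumer surplus falls by 435.6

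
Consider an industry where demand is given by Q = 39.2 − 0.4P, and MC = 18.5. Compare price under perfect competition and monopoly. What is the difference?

Inverting demand: P = 98 − 2.5Q.
Perfect competition: P = MC = 18.5, so 98 − 2.5Q = 18.5 and Q = 31.8.
Monopoly sets MR = MC: 98 − 5Q = 18.5 ⇒ Q = 15.9, P = 98 − 2.5·15.9 = 58.25.
Change in price: 58.25 − 18.5 = 39.75.

Price rises by 39.75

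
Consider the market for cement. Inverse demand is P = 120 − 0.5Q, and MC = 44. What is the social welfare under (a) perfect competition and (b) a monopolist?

Perfect competition: P = MC = 44, so 120 − 0.5Q = 44 and Q = 152.
CS = ½·(120 − 44)·152 = 5776; PS = (44 − 44)·152 = 0; TS = 5776.
The monopolist equates marginal revenue to marginal cost: 120 − Q = 44, so Q = 76. From demand, P = 82.
CS = ½·(120 − 82)·76 = 1444; PS = (82 − 44)·76 = 2888; TS = 4332.

Competition: TS = 5776; Monopoly: TS = 4332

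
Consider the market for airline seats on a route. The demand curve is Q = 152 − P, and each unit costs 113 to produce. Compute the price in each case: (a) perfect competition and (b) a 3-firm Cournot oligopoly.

Inverting demand: P = 152 − Q.
Perfect competition: P = MC = 113, so 152 − Q = 113 and Q = 39.
Cournot with 3 identical firms: the symmetric best-response condition is 152 − 4q = 113. Each firm produces q = 9.75, total output Q = 29.25, price P = 122.75.

Competition: P = 113; Cournot: P = 122.75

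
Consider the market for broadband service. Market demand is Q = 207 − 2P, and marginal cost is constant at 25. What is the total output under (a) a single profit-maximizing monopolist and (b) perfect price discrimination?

Inverting demand: P = 103.5 − 0.5Q.
A monopolist chooses Q where MR = MC. MR = 103.5 − Q; setting this equal to 25 gives Q = 78.5 and P = 64.25.
With perfect price discrimination, output is the efficient level Q = 157 (where demand meets MC), but every buyer pays their willingness to pay: CS = 0 and PS = total surplus.

Monopoly: Q = 78.5; Perfect PD: Q = 157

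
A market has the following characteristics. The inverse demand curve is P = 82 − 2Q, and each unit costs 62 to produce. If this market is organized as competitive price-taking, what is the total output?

Q = 10

Perfect competition: P = MC = 62, so 82 − 2Q = 62 and Q = 10.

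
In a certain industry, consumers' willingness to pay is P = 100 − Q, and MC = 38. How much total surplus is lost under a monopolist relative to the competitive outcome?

DWL = 480.5

Under competition P = MC = 38, so Q = (100 − 38)/1 = 62.
A monopolist chooses Q where MR = MC. MR = 100 − 2Q; setting this equal to 38 gives Q = 31 and P = 69.
DWL is the triangle between Q = 31 and Q = 62: ½·(62 − 31)·(69 − 38) = 480.5.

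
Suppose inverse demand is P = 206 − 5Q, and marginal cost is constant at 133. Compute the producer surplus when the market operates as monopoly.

PS = 266.45

The monopolist equates marginal revenue to marginal cost: 206 − 10Q = 133, so Q = 7.3. From demand, P = 169.5.
PS = (169.5 − 133)·7.3 = 266.45.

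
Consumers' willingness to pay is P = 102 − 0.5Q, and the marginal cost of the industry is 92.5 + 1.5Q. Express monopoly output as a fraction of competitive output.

Q_m/Q_c = 0.8

Monopoly sets MR = MC: 102 − Q = 92.5 + 1.5Q ⇒ Q = 3.8, P = 102 − 0.5·3.8 = 100.1.
Competitive equilibrium sets price equal to marginal cost: 102 − 0.5Q = 92.5 + 1.5Q, so Q = 4.75 and P = 99.625.
Ratio Q_m/Q_c = 3.8/4.75 = 0.8.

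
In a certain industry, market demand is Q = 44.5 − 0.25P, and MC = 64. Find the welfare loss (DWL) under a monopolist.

DWL = 406.125

Inverting demand: P = 178 − 4Q.
Perfect competition: P = MC = 64, so 178 − 4Q = 64 and Q = 28.5.
A monopolist chooses Q where MR = MC. MR = 178 − 8Q; setting this equal to 64 gives Q = 14.25 and P = 121.
DWL is the triangle between Q = 14.25 and Q = 28.5: ½·(28.5 − 14.25)·(121 − 64) = 406.125.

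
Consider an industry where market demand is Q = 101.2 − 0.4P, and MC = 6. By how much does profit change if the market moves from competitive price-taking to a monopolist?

Profit rises by 6100.9

Inverting demand: P = 253 − 2.5Q.
Competitive firms price at marginal cost: P = 6, giving Q = 98.8.
Profit = (6 − 6)·98.8 = 0.
Monopoly sets MR = MC: 253 − 5Q = 6 ⇒ Q = 49.4, P = 253 − 2.5·49.4 = 129.5.
Profit = (129.5 − 6)·49.4 = 6100.9.
Change in profit: 6100.9 − 0 = 6100.9.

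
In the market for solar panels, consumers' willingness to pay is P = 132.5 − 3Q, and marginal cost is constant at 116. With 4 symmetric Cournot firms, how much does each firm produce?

With 4 symmetric Cournot firms, each firm's FOC gives 132.5 − 15q = 116, so q = 1.1, Q = 4·1.1 = 4.4, and P = 119.3.

q_i = 1.1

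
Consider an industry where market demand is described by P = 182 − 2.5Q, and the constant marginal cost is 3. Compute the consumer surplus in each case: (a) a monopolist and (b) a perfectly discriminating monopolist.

Monopoly: CS = 1602.05; Perfect PD: CS = 0

Monopoly sets MR = MC: 182 − 5Q = 3 ⇒ Q = 35.8, P = 182 − 2.5·35.8 = 92.5.
CS = ½·(182 − 92.5)·35.8 = 1602.05.
A perfectly discriminating monopolist sells every unit with P(Q) ≥ MC(Q), so output equals the competitive quantity Q = 71.6. Each buyer pays their reservation price, so CS = 0 and the firm captures all surplus.
CS = 0.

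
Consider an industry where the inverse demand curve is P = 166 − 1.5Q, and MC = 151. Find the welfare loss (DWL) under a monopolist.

Competitive firms price at marginal cost: P = 151, giving Q = 10.
A monopolist chooses Q where MR = MC. MR = 166 − 3Q; setting this equal to 151 gives Q = 5 and P = 158.5.
DWL is the triangle between Q = 5 and Q = 10: ½·(10 − 5)·(158.5 − 151) = 18.75.

DWL = 18.75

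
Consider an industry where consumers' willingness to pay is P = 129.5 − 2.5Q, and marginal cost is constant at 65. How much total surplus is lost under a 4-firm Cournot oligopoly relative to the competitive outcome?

DWL = 33.282

Competitive firms price at marginal cost: P = 65, giving Q = 25.8.
With 4 symmetric Cournot firms, each firm's FOC gives 129.5 − 12.5q = 65, so q = 5.16, Q = 4·5.16 = 20.64, and P = 77.9.
DWL is the triangle between Q = 20.64 and Q = 25.8: ½·(25.8 − 20.64)·(77.9 − 65) = 33.282.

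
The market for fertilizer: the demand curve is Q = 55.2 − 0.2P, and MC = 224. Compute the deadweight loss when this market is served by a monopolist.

DWL = 67.6

Inverting demand: P = 276 − 5Q.
Competitive firms price at marginal cost: P = 224, giving Q = 10.4.
A monopolist chooses Q where MR = MC. MR = 276 − 10Q; setting this equal to 224 gives Q = 5.2 and P = 250.
DWL is the triangle between Q = 5.2 and Q = 10.4: ½·(10.4 − 5.2)·(250 − 224) = 67.6.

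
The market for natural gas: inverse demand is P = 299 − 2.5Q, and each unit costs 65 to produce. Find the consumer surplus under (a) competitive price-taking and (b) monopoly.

Under competition P = MC = 65, so Q = (299 − 65)/2.5 = 93.6.
CS = ½·(299 − 65)·93.6 = 10951.2.
The monopolist equates marginal revenue to marginal cost: 299 − 5Q = 65, so Q = 46.8. From demand, P = 182.
CS = ½·(299 − 182)·46.8 = 2737.8.

Competition: CS = 10951.2; Monopoly: CS = 2737.8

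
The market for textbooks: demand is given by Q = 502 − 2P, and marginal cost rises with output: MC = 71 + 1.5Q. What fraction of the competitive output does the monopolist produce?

Inverting demand: P = 251 − 0.5Q.
Monopoly sets MR = MC: 251 − Q = 71 + 1.5Q ⇒ Q = 72, P = 251 − 0.5·72 = 215.
Competitive equilibrium sets price equal to marginal cost: 251 − 0.5Q = 71 + 1.5Q, so Q = 90 and P = 206.
Ratio Q_m/Q_c = 72/90 = 0.8.

Q_m/Q_c = 0.8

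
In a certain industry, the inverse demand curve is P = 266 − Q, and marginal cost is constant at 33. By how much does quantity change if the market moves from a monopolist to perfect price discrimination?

Q rises by 116.5

Monopoly sets MR = MC: 266 − 2Q = 33 ⇒ Q = 116.5, P = 266 − 116.5 = 149.5.
With perfect price discrimination, output is the efficient level Q = 233 (where demand meets MC), but every buyer pays their willingness to pay: CS = 0 and PS = total surplus.
Change in quantity: 233 − 116.5 = 116.5.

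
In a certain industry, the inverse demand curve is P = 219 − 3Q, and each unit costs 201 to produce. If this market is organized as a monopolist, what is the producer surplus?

PS = 27

Monopoly sets MR = MC: 219 − 6Q = 201 ⇒ Q = 3, P = 219 − 3·3 = 210.
PS = (210 − 201)·3 = 27.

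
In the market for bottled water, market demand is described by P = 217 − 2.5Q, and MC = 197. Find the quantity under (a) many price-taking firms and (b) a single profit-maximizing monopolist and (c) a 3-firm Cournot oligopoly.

Competition: Q = 8; Monopoly: Q = 4; Cournot: Q = 6

Competitive firms price at marginal cost: P = 197, giving Q = 8.
The monopolist equates marginal revenue to marginal cost: 217 − 5Q = 197, so Q = 4. From demand, P = 207.
With 3 symmetric Cournot firms, each firm's FOC gives 217 − 10q = 197, so q = 2, Q = 3·2 = 6, and P = 202.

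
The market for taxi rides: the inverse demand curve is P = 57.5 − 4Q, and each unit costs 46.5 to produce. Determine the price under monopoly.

P = 52

The monopolist equates marginal revenue to marginal cost: 57.5 − 8Q = 46.5, so Q = 1.375. From demand, P = 52.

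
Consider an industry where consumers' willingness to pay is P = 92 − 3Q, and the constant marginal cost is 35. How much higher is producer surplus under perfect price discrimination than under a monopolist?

Producer surplus rises by 270.75

The monopolist equates marginal revenue to marginal cost: 92 − 6Q = 35, so Q = 9.5. From demand, P = 63.5.
PS = (63.5 − 35)·9.5 = 270.75.
A perfectly discriminating monopolist sells every unit with P(Q) ≥ MC(Q), so output equals the competitive quantity Q = 19. Each buyer pays their reservation price, so CS = 0 and the firm captures all surplus.
PS = ½·(92 − 35)·19 = 541.5.
Change in producer surplus: 541.5 − 270.75 = 270.75.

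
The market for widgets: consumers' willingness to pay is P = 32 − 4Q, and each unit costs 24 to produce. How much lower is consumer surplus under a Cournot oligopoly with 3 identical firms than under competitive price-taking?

Under competition P = MC = 24, so Q = (32 − 24)/4 = 2.
CS = ½·(32 − 24)·2 = 8.
Cournot with 3 identical firms: the symmetric best-response condition is 32 − 16q = 24. Each firm produces q = 0.5, total output Q = 1.5, price P = 26.
CS = ½·(32 − 26)·1.5 = 4.5.
Change in consumer surplus: 4.5 − 8 = −3.5.

Consumer surplus falls by 3.5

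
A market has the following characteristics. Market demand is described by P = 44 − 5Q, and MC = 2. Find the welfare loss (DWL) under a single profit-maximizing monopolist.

DWL = 44.1

Under competition P = MC = 2, so Q = (44 − 2)/5 = 8.4.
The monopolist equates marginal revenue to marginal cost: 44 − 10Q = 2, so Q = 4.2. From demand, P = 23.
DWL is the triangle between Q = 4.2 and Q = 8.4: ½·(8.4 − 4.2)·(23 − 2) = 44.1.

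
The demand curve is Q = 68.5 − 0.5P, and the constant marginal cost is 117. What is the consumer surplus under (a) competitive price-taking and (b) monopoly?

Inverting demand: P = 137 − 2Q.
Under competition P = MC = 117, so Q = (137 − 117)/2 = 10.
CS = ½·(137 − 117)·10 = 100.
The monopolist equates marginal revenue to marginal cost: 137 − 4Q = 117, so Q = 5. From demand, P = 127.
CS = ½·(137 − 127)·5 = 25.

Competition: CS = 100; Monopoly: CS = 25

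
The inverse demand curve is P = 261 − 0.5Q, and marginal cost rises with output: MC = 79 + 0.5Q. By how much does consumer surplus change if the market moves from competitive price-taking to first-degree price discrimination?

CS falls by 8281

Competitive equilibrium sets price equal to marginal cost: 261 − 0.5Q = 79 + 0.5Q, so Q = 182 and P = 170.
CS = ½·(261 − 170)·182 = 8281.
A perfectly discriminating monopolist sells every unit with P(Q) ≥ MC(Q), so output equals the competitive quantity Q = 182. Each buyer pays their reservation price, so CS = 0 and the firm captures all surplus.
CS = 0.
Change in consumer surplus: 0 − 8281 = −8281.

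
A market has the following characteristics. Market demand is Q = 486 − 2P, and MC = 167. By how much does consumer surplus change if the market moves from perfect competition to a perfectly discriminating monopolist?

Consumer surplus falls by 5776

Inverting demand: P = 243 − 0.5Q.
Perfect competition: P = MC = 167, so 243 − 0.5Q = 167 and Q = 152.
CS = ½·(243 − 167)·152 = 5776.
With perfect price discrimination, output is the efficient level Q = 152 (where demand meets MC), but every buyer pays their willingness to pay: CS = 0 and PS = total surplus.
CS = 0.
Change in consumer surplus: 0 − 5776 = −5776.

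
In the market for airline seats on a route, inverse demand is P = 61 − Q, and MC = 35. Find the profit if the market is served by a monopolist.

Profit = 169

Monopoly sets MR = MC: 61 − 2Q = 35 ⇒ Q = 13, P = 61 − 13 = 48.
Profit = (48 − 35)·13 = 169.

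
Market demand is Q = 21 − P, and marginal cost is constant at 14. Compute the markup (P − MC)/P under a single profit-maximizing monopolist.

Lerner index = 0.2

Inverting demand: P = 21 − Q.
The monopolist equates marginal revenue to marginal cost: 21 − 2Q = 14, so Q = 3.5. From demand, P = 17.5.
Lerner index = (P − MC)/P = (17.5 − 14)/17.5 = 0.2.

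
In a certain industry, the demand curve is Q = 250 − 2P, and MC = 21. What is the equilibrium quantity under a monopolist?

Q = 104

Inverting demand: P = 125 − 0.5Q.
Monopoly sets MR = MC: 125 − Q = 21 ⇒ Q = 104, P = 125 − 0.5·104 = 73.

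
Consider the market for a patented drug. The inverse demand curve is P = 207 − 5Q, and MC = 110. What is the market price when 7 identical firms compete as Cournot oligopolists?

Cournot with 7 identical firms: the symmetric best-response condition is 207 − 40q = 110. Each firm produces q = 2.425, total output Q = 16.975, price P = 122.125.

P = 122.125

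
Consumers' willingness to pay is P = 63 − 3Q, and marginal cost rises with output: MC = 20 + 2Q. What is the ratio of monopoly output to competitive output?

Q_m/Q_c = 0.625

Monopoly sets MR = MC: 63 − 6Q = 20 + 2Q ⇒ Q = 5.375, P = 63 − 3·5.375 = 46.875.
Competitive equilibrium sets price equal to marginal cost: 63 − 3Q = 20 + 2Q, so Q = 8.6 and P = 37.2.
Ratio Q_m/Q_c = 5.375/8.6 = 0.625.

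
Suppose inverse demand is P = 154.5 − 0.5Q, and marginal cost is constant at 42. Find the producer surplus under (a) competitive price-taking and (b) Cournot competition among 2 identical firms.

Competition: PS = 0; Cournot: PS = 5625

Competitive firms price at marginal cost: P = 42, giving Q = 225.
PS = (42 − 42)·225 = 0.
In a 2-firm Cournot equilibrium, symmetry and the first-order condition give q = (154.5 − 42)/(1.5) = 75. So Q = 150 and P = 79.5.
PS = (79.5 − 42)·150 = 5625.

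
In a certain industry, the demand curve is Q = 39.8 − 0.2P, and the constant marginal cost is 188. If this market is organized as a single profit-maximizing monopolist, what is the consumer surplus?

Inverting demand: P = 199 − 5Q.
A monopolist chooses Q where MR = MC. MR = 199 − 10Q; setting this equal to 188 gives Q = 1.1 and P = 193.5.
CS = ½·(199 − 193.5)·1.1 = 3.025.

CS = 3.025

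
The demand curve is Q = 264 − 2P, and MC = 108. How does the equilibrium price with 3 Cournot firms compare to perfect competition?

Inverting demand: P = 132 − 0.5Q.
Cournot with 3 identical firms: the symmetric best-response condition is 132 − 2q = 108. Each firm produces q = 12, total output Q = 36, price P = 114.
Under competition P = MC = 108, so Q = (132 − 108)/0.5 = 48.

Cournot: P = 114; Competition: P = 108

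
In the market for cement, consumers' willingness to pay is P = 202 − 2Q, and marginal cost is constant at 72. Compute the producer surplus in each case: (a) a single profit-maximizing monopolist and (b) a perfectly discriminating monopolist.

Monopoly: PS = 2112.5; Perfect PD: PS = 4225

Monopoly sets MR = MC: 202 − 4Q = 72 ⇒ Q = 32.5, P = 202 − 2·32.5 = 137.
PS = (137 − 72)·32.5 = 2112.5.
With perfect price discrimination, output is the efficient level Q = 65 (where demand meets MC), but every buyer pays their willingness to pay: CS = 0 and PS = total surplus.
PS = ½·(202 − 72)·65 = 4225.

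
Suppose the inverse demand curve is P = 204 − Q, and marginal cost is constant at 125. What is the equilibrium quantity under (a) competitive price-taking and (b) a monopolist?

Perfect competition: P = MC = 125, so 204 − Q = 125 and Q = 79.
A monopolist chooses Q where MR = MC. MR = 204 − 2Q; setting this equal to 125 gives Q = 39.5 and P = 164.5.

Competition: Q = 79; Monopoly: Q = 39.5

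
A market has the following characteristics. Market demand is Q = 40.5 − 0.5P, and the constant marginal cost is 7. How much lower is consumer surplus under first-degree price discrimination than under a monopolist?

Inverting demand: P = 81 − 2Q.
A monopolist chooses Q where MR = MC. MR = 81 − 4Q; setting this equal to 7 gives Q = 18.5 and P = 44.
CS = ½·(81 − 44)·18.5 = 342.25.
Under first-degree price discrimination the firm charges each unit its demand price and produces up to where P = MC, i.e. Q = 37. Consumer surplus is zero; producer surplus equals total surplus.
CS = 0.
Change in consumer surplus: 0 − 342.25 = −342.25.

Consumer surplus falls by 342.25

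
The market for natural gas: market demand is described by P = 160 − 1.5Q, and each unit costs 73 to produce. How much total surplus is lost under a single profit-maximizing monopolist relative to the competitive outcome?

Under competition P = MC = 73, so Q = (160 − 73)/1.5 = 58.
The monopolist equates marginal revenue to marginal cost: 160 − 3Q = 73, so Q = 29. From demand, P = 116.5.
DWL is the triangle between Q = 29 and Q = 58: ½·(58 − 29)·(116.5 − 73) = 630.75.

DWL = 630.75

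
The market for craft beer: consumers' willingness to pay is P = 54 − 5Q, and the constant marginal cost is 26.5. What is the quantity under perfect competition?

Q = 5.5

Under competition P = MC = 26.5, so Q = (54 − 26.5)/5 = 5.5.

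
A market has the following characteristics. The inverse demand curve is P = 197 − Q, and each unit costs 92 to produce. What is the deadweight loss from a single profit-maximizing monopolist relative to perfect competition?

Under competition P = MC = 92, so Q = (197 − 92)/1 = 105.
A monopolist chooses Q where MR = MC. MR = 197 − 2Q; setting this equal to 92 gives Q = 52.5 and P = 144.5.
DWL is the triangle between Q = 52.5 and Q = 105: ½·(105 − 52.5)·(144.5 − 92) = 1378.125.

DWL = 1378.125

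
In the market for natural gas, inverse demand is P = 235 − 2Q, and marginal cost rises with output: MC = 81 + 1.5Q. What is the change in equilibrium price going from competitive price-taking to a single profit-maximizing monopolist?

Equilibrium price rises by 32

Under competition P = MC: 235 − 2Q = 81 + 1.5Q ⇒ Q = 44, P = 147.
The monopolist equates marginal revenue to marginal cost: 235 − 4Q = 81 + 1.5Q, so Q = 28. From demand, P = 179.
Change in equilibrium price: 179 − 147 = 32.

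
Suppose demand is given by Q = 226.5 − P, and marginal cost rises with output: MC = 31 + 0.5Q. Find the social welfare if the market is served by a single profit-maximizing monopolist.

Inverting demand: P = 226.5 − Q.
The monopolist equates marginal revenue to marginal cost: 226.5 − 2Q = 31 + 0.5Q, so Q = 78.2. From demand, P = 148.3.
CS = ½·(226.5 − 148.3)·78.2 = 3057.62; PS = (148.3·78.2 − 31·78.2 − ½·0.5·78.2²) = 7644.05; TS = 10701.67.

TS = 10701.67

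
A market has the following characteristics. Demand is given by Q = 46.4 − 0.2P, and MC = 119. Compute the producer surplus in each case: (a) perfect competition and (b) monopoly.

Inverting demand: P = 232 − 5Q.
Competitive firms price at marginal cost: P = 119, giving Q = 22.6.
PS = (119 − 119)·22.6 = 0.
Monopoly sets MR = MC: 232 − 10Q = 119 ⇒ Q = 11.3, P = 232 − 5·11.3 = 175.5.
PS = (175.5 − 119)·11.3 = 638.45.

Competition: PS = 0; Monopoly: PS = 638.45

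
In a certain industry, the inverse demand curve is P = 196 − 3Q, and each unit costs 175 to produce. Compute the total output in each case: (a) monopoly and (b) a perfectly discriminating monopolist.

Monopoly sets MR = MC: 196 − 6Q = 175 ⇒ Q = 3.5, P = 196 − 3·3.5 = 185.5.
A perfectly discriminating monopolist sells every unit with P(Q) ≥ MC(Q), so output equals the competitive quantity Q = 7. Each buyer pays their reservation price, so CS = 0 and the firm captures all surplus.

Monopoly: Q = 3.5; Perfect PD: Q = 7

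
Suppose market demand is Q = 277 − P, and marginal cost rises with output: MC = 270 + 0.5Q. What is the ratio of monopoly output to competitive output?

Q_m/Q_c = 0.6

Inverting demand: P = 277 − Q.
Monopoly sets MR = MC: 277 − 2Q = 270 + 0.5Q ⇒ Q = 2.8, P = 277 − 2.8 = 274.2.
Under competition P = MC: 277 − Q = 270 + 0.5Q ⇒ Q = 14/3, P = 817/3.
Ratio Q_m/Q_c = 2.8/(14/3) = 0.6.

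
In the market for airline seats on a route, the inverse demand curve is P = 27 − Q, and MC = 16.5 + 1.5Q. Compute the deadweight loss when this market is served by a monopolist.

Competitive equilibrium sets price equal to marginal cost: 27 − Q = 16.5 + 1.5Q, so Q = 4.2 and P = 22.8.
The monopolist equates marginal revenue to marginal cost: 27 − 2Q = 16.5 + 1.5Q, so Q = 3. From demand, P = 24.
CS = ½·(27 − 22.8)·4.2 = 8.82; PS = (22.8·4.2 − 16.5·4.2 − ½·1.5·4.2²) = 13.23; TS = 22.05.
CS = ½·(27 − 24)·3 = 4.5; PS = (24·3 − 16.5·3 − ½·1.5·3²) = 15.75; TS = 20.25.
DWL = 22.05 − 20.25 = 1.8.

DWL = 1.8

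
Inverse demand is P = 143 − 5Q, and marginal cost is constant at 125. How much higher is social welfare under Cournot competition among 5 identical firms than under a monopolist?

A monopolist chooses Q where MR = MC. MR = 143 − 10Q; setting this equal to 125 gives Q = 1.8 and P = 134.
CS = ½·(143 − 134)·1.8 = 8.1; PS = (134 − 125)·1.8 = 16.2; TS = 24.3.
In a 5-firm Cournot equilibrium, symmetry and the first-order condition give q = (143 − 125)/(30) = 0.6. So Q = 3 and P = 128.
CS = ½·(143 − 128)·3 = 22.5; PS = (128 − 125)·3 = 9; TS = 31.5.
Change in social welfare: 31.5 − 24.3 = 7.2.

Social welfare rises by 7.2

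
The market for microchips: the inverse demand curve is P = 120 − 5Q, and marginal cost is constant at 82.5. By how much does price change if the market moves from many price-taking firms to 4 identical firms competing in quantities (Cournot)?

P rises by 7.5

Perfect competition: P = MC = 82.5, so 120 − 5Q = 82.5 and Q = 7.5.
Cournot with 4 identical firms: the symmetric best-response condition is 120 − 25q = 82.5. Each firm produces q = 1.5, total output Q = 6, price P = 90.
Change in price: 90 − 82.5 = 7.5.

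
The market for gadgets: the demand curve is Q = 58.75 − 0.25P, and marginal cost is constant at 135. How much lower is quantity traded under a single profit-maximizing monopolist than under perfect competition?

Inverting demand: P = 235 − 4Q.
Competitive firms price at marginal cost: P = 135, giving Q = 25.
Monopoly sets MR = MC: 235 − 8Q = 135 ⇒ Q = 12.5, P = 235 − 4·12.5 = 185.
Change in quantity traded: 12.5 − 25 = −12.5.

Quantity traded falls by 12.5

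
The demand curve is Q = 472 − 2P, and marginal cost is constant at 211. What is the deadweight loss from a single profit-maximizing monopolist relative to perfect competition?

Inverting demand: P = 236 − 0.5Q.
Under competition P = MC = 211, so Q = (236 − 211)/0.5 = 50.
A monopolist chooses Q where MR = MC. MR = 236 − Q; setting this equal to 211 gives Q = 25 and P = 223.5.
DWL is the triangle between Q = 25 and Q = 50: ½·(50 − 25)·(223.5 − 211) = 156.25.

DWL = 156.25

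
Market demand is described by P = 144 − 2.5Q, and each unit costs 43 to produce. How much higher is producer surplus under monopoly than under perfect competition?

Perfect competition: P = MC = 43, so 144 − 2.5Q = 43 and Q = 40.4.
PS = (43 − 43)·40.4 = 0.
A monopolist chooses Q where MR = MC. MR = 144 − 5Q; setting this equal to 43 gives Q = 20.2 and P = 93.5.
PS = (93.5 − 43)·20.2 = 1020.1.
Change in producer surplus: 1020.1 − 0 = 1020.1.

Producer surplus rises by 1020.1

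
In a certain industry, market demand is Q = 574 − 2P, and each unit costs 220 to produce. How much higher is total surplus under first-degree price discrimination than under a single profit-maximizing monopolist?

TS rises by 1122.25

Inverting demand: P = 287 − 0.5Q.
A monopolist chooses Q where MR = MC. MR = 287 − Q; setting this equal to 220 gives Q = 67 and P = 253.5.
CS = ½·(287 − 253.5)·67 = 1122.25; PS = (253.5 − 220)·67 = 2244.5; TS = 3366.75.
With perfect price discrimination, output is the efficient level Q = 134 (where demand meets MC), but every buyer pays their willingness to pay: CS = 0 and PS = total surplus.
TS = 4489 (equal to competitive TS).
Change in total surplus: 4489 − 3366.75 = 1122.25.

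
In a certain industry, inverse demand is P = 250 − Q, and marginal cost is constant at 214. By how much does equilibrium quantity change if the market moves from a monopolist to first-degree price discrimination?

Q rises by 18

The monopolist equates marginal revenue to marginal cost: 250 − 2Q = 214, so Q = 18. From demand, P = 232.
With perfect price discrimination, output is the efficient level Q = 36 (where demand meets MC), but every buyer pays their willingness to pay: CS = 0 and PS = total surplus.
Change in equilibrium quantity: 36 − 18 = 18.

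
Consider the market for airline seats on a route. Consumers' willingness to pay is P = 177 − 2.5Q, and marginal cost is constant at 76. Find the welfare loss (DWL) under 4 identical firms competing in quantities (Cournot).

DWL = 81.608

Competitive firms price at marginal cost: P = 76, giving Q = 40.4.
Cournot with 4 identical firms: the symmetric best-response condition is 177 − 12.5q = 76. Each firm produces q = 8.08, total output Q = 32.32, price P = 96.2.
DWL is the triangle between Q = 32.32 and Q = 40.4: ½·(40.4 − 32.32)·(96.2 − 76) = 81.608.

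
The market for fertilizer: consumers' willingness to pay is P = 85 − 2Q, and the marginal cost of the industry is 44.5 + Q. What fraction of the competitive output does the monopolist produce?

Monopoly sets MR = MC: 85 − 4Q = 44.5 + Q ⇒ Q = 8.1, P = 85 − 2·8.1 = 68.8.
Competitive equilibrium sets price equal to marginal cost: 85 − 2Q = 44.5 + Q, so Q = 13.5 and P = 58.
Ratio Q_m/Q_c = 8.1/13.5 = 0.6.

Q_m/Q_c = 0.6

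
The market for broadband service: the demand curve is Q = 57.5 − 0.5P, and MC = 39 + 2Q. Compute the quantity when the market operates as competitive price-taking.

Q = 19

Inverting demand: P = 115 − 2Q.
Under competition P = MC: 115 − 2Q = 39 + 2Q ⇒ Q = 19, P = 77.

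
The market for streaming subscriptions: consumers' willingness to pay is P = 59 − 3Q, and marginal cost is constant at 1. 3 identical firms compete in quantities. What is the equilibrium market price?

With 3 symmetric Cournot firms, each firm's FOC gives 59 − 12q = 1, so q = 29/6, Q = 3·29/6 = 14.5, and P = 15.5.

P = 15.5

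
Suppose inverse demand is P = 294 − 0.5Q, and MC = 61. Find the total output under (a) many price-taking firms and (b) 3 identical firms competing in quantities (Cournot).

Perfect competition: P = MC = 61, so 294 − 0.5Q = 61 and Q = 466.
Cournot with 3 identical firms: the symmetric best-response condition is 294 − 2q = 61. Each firm produces q = 116.5, total output Q = 349.5, price P = 119.25.

Competition: Q = 466; Cournot: Q = 349.5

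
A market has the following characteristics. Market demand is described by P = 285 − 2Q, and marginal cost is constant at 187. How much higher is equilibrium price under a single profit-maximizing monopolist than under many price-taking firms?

Under competition P = MC = 187, so Q = (285 − 187)/2 = 49.
The monopolist equates marginal revenue to marginal cost: 285 − 4Q = 187, so Q = 24.5. From demand, P = 236.
Change in equilibrium price: 236 − 187 = 49.

Equilibrium price rises by 49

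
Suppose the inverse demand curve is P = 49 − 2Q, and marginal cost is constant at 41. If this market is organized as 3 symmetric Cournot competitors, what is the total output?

Cournot with 3 identical firms: the symmetric best-response condition is 49 − 8q = 41. Each firm produces q = 1, total output Q = 3, price P = 43.

Q = 3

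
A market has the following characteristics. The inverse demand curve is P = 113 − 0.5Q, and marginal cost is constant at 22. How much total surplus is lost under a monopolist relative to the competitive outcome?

DWL = 2070.25

Perfect competition: P = MC = 22, so 113 − 0.5Q = 22 and Q = 182.
The monopolist equates marginal revenue to marginal cost: 113 − Q = 22, so Q = 91. From demand, P = 67.5.
DWL is the triangle between Q = 91 and Q = 182: ½·(182 − 91)·(67.5 − 22) = 2070.25.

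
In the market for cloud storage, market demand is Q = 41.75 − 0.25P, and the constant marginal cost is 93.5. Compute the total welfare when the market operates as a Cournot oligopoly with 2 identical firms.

Inverting demand: P = 167 − 4Q.
In a 2-firm Cournot equilibrium, symmetry and the first-order condition give q = (167 − 93.5)/(12) = 6.125. So Q = 12.25 and P = 118.
CS = ½·(167 − 118)·12.25 = 300.125; PS = (118 − 93.5)·12.25 = 300.125; TS = 600.25.

TS = 600.25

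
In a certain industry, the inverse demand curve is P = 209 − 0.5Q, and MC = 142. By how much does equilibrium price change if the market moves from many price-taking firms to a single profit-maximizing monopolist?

Perfect competition: P = MC = 142, so 209 − 0.5Q = 142 and Q = 134.
A monopolist chooses Q where MR = MC. MR = 209 − Q; setting this equal to 142 gives Q = 67 and P = 175.5.
Change in equilibrium price: 175.5 − 142 = 33.5.

P rises by 33.5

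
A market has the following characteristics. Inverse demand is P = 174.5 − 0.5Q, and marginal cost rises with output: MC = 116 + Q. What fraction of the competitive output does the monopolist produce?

Q_m/Q_c = 0.75

The monopolist equates marginal revenue to marginal cost: 174.5 − Q = 116 + Q, so Q = 29.25. From demand, P = 159.875.
Under competition P = MC: 174.5 − 0.5Q = 116 + Q ⇒ Q = 39, P = 155.
Ratio Q_m/Q_c = 29.25/39 = 0.75.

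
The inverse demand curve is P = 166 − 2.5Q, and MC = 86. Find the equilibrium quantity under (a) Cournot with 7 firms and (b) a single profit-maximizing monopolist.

With 7 symmetric Cournot firms, each firm's FOC gives 166 − 20q = 86, so q = 4, Q = 7·4 = 28, and P = 96.
Monopoly sets MR = MC: 166 − 5Q = 86 ⇒ Q = 16, P = 166 − 2.5·16 = 126.

Cournot: Q = 28; Monopoly: Q = 16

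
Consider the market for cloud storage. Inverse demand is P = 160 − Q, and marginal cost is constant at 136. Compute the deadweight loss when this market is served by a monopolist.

DWL = 72

Perfect competition: P = MC = 136, so 160 − Q = 136 and Q = 24.
Monopoly sets MR = MC: 160 − 2Q = 136 ⇒ Q = 12, P = 160 − 12 = 148.
DWL is the triangle between Q = 12 and Q = 24: ½·(24 − 12)·(148 − 136) = 72.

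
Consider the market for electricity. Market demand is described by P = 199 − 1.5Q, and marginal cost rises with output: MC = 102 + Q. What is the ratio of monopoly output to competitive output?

Q_m/Q_c = 0.625

The monopolist equates marginal revenue to marginal cost: 199 − 3Q = 102 + Q, so Q = 24.25. From demand, P = 162.625.
Under competition P = MC: 199 − 1.5Q = 102 + Q ⇒ Q = 38.8, P = 140.8.
Ratio Q_m/Q_c = 24.25/38.8 = 0.625.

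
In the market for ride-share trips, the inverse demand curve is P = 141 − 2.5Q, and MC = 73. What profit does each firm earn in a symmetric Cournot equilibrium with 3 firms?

π_i = 115.6

Cournot with 3 identical firms: the symmetric best-response condition is 141 − 10q = 73. Each firm produces q = 6.8, total output Q = 20.4, price P = 90.
Each firm's profit = (90 − 73)·6.8 = 115.6.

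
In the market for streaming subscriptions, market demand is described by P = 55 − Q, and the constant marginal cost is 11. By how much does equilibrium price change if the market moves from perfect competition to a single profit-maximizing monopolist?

Under competition P = MC = 11, so Q = (55 − 11)/1 = 44.
A monopolist chooses Q where MR = MC. MR = 55 − 2Q; setting this equal to 11 gives Q = 22 and P = 33.
Change in equilibrium price: 33 − 11 = 22.

P rises by 22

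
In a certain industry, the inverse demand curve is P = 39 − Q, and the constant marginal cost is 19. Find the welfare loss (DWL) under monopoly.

DWL = 50

Perfect competition: P = MC = 19, so 39 − Q = 19 and Q = 20.
Monopoly sets MR = MC: 39 − 2Q = 19 ⇒ Q = 10, P = 39 − 10 = 29.
DWL is the triangle between Q = 10 and Q = 20: ½·(20 − 10)·(29 − 19) = 50.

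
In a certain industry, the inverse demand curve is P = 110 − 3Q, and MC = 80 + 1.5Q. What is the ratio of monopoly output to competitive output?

Q_m/Q_c = 0.6

A monopolist chooses Q where MR = MC. MR = 110 − 6Q; setting this equal to 80 + 1.5Q gives Q = 4 and P = 98.
Competitive equilibrium sets price equal to marginal cost: 110 − 3Q = 80 + 1.5Q, so Q = 20/3 and P = 90.
Ratio Q_m/Q_c = 4/(20/3) = 0.6.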